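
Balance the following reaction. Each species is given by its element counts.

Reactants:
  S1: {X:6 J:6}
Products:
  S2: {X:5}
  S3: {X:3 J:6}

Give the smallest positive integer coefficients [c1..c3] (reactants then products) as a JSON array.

Coefficients: [5, 3, 5]

X: 5·6 = 30 | 3·5+5·3 = 30
J: 5·6 = 30 | 3·0+5·6 = 30
gcd(5,3,5) = 1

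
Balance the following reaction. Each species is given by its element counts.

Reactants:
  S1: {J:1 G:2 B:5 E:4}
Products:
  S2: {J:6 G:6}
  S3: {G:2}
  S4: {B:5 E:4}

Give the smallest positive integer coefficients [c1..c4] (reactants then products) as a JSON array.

Coefficients: [6, 1, 3, 6]

J: 6·1 = 6 | 1·6+3·0+6·0 = 6
G: 6·2 = 12 | 1·6+3·2+6·0 = 12
B: 6·5 = 30 | 1·0+3·0+6·5 = 30
E: 6·4 = 24 | 1·0+3·0+6·4 = 24
gcd(6,1,3,6) = 1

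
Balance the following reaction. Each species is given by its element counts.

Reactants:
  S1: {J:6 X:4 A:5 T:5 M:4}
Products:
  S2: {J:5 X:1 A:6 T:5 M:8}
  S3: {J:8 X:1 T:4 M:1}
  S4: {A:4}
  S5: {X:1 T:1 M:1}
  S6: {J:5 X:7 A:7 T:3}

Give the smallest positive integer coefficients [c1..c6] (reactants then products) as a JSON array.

J: 6·6 = 36 | 2·5+2·8+1·0+6·0+2·5 = 36
X: 6·4 = 24 | 2·1+2·1+1·0+6·1+2·7 = 24
A: 6·5 = 30 | 2·6+2·0+1·4+6·0+2·7 = 30
T: 6·5 = 30 | 2·5+2·4+1·0+6·1+2·3 = 30
M: 6·4 = 24 | 2·8+2·1+1·0+6·1+2·0 = 24
gcd(6,2,2,1,6,2) = 1

Coefficients: [6, 2, 2, 1, 6, 2]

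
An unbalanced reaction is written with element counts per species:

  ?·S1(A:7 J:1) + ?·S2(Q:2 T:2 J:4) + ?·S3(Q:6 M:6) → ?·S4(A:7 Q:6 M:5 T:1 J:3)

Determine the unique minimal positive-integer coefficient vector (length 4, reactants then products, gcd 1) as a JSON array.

A: 6·7+3·0+5·0 = 42 | 6·7 = 42
Q: 6·0+3·2+5·6 = 36 | 6·6 = 36
M: 6·0+3·0+5·6 = 30 | 6·5 = 30
T: 6·0+3·2+5·0 = 6 | 6·1 = 6
J: 6·1+3·4+5·0 = 18 | 6·3 = 18
gcd(6,3,5,6) = 1

Coefficients: [6, 3, 5, 6]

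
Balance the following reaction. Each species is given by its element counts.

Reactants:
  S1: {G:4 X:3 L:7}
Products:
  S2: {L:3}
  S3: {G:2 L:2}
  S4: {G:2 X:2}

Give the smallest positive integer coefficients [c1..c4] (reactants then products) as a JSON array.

Coefficients: [2, 4, 1, 3]

G: 2·4 = 8 | 4·0+1·2+3·2 = 8
X: 2·3 = 6 | 4·0+1·0+3·2 = 6
L: 2·7 = 14 | 4·3+1·2+3·0 = 14
gcd(2,4,1,3) = 1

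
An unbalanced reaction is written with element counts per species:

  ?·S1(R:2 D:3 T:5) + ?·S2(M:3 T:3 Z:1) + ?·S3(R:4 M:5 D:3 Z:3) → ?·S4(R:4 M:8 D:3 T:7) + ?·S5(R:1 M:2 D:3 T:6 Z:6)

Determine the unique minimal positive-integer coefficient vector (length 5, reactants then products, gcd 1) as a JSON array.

R: 3·2+6·0+2·4 = 14 | 3·4+2·1 = 14
M: 3·0+6·3+2·5 = 28 | 3·8+2·2 = 28
D: 3·3+6·0+2·3 = 15 | 3·3+2·3 = 15
T: 3·5+6·3+2·0 = 33 | 3·7+2·6 = 33
Z: 3·0+6·1+2·3 = 12 | 3·0+2·6 = 12
gcd(3,6,2,3,2) = 1

Coefficients: [3, 6, 2, 3, 2]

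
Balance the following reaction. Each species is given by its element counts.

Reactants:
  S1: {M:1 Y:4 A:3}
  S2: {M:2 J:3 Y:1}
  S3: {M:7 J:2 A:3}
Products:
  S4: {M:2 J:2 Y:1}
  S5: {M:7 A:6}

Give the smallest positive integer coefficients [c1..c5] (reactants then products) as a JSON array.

Coefficients: [1, 2, 3, 6, 2]

M: 1·1+2·2+3·7 = 26 | 6·2+2·7 = 26
J: 1·0+2·3+3·2 = 12 | 6·2+2·0 = 12
Y: 1·4+2·1+3·0 = 6 | 6·1+2·0 = 6
A: 1·3+2·0+3·3 = 12 | 6·0+2·6 = 12
gcd(1,2,3,6,2) = 1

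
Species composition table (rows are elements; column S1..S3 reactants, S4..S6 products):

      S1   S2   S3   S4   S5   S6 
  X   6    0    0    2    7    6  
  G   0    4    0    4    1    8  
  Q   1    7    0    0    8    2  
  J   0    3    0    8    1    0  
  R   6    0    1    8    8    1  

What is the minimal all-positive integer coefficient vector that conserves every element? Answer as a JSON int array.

X: 6·6+4·0+5·0 = 36 | 1·2+4·7+1·6 = 36
G: 6·0+4·4+5·0 = 16 | 1·4+4·1+1·8 = 16
Q: 6·1+4·7+5·0 = 34 | 1·0+4·8+1·2 = 34
J: 6·0+4·3+5·0 = 12 | 1·8+4·1+1·0 = 12
R: 6·6+4·0+5·1 = 41 | 1·8+4·8+1·1 = 41
gcd(6,4,5,1,4,1) = 1

Coefficients: [6, 4, 5, 1, 4, 1]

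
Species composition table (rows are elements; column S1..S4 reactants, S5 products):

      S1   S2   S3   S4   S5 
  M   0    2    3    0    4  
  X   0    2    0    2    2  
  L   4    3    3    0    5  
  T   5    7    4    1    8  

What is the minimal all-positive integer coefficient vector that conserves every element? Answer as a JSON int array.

M: 1·0+1·2+6·3+4·0 = 20 | 5·4 = 20
X: 1·0+1·2+6·0+4·2 = 10 | 5·2 = 10
L: 1·4+1·3+6·3+4·0 = 25 | 5·5 = 25
T: 1·5+1·7+6·4+4·1 = 40 | 5·8 = 40
gcd(1,1,6,4,5) = 1

Coefficients: [1, 1, 6, 4, 5]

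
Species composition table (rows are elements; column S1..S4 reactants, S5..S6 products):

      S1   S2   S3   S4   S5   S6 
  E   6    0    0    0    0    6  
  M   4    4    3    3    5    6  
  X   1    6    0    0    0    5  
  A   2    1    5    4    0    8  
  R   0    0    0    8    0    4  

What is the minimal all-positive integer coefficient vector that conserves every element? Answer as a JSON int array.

E: 6·6+4·0+4·0+3·0 = 36 | 5·0+6·6 = 36
M: 6·4+4·4+4·3+3·3 = 61 | 5·5+6·6 = 61
X: 6·1+4·6+4·0+3·0 = 30 | 5·0+6·5 = 30
A: 6·2+4·1+4·5+3·4 = 48 | 5·0+6·8 = 48
R: 6·0+4·0+4·0+3·8 = 24 | 5·0+6·4 = 24
gcd(6,4,4,3,5,6) = 1

Coefficients: [6, 4, 4, 3, 5, 6]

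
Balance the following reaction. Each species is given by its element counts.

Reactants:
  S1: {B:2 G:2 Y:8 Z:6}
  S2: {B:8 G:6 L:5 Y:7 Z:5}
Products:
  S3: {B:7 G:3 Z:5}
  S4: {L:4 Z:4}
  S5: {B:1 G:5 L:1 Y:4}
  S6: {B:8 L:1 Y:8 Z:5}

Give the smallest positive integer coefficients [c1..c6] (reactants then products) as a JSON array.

B: 2·2+4·8 = 36 | 1·7+3·0+5·1+3·8 = 36
G: 2·2+4·6 = 28 | 1·3+3·0+5·5+3·0 = 28
L: 2·0+4·5 = 20 | 1·0+3·4+5·1+3·1 = 20
Y: 2·8+4·7 = 44 | 1·0+3·0+5·4+3·8 = 44
Z: 2·6+4·5 = 32 | 1·5+3·4+5·0+3·5 = 32
gcd(2,4,1,3,5,3) = 1

Coefficients: [2, 4, 1, 3, 5, 3]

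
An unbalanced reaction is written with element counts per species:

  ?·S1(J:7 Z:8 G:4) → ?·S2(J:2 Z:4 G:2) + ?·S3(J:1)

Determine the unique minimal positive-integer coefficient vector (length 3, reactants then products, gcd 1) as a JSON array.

Coefficients: [1, 2, 3]

J: 1·7 = 7 | 2·2+3·1 = 7
Z: 1·8 = 8 | 2·4+3·0 = 8
G: 1·4 = 4 | 2·2+3·0 = 4
gcd(1,2,3) = 1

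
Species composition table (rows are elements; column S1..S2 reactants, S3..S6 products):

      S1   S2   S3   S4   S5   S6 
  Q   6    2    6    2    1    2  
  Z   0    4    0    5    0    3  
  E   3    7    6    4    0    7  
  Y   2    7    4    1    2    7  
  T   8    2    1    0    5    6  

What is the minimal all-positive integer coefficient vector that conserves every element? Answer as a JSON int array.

Q: 5·6+6·2 = 42 | 4·6+3·2+6·1+3·2 = 42
Z: 5·0+6·4 = 24 | 4·0+3·5+6·0+3·3 = 24
E: 5·3+6·7 = 57 | 4·6+3·4+6·0+3·7 = 57
Y: 5·2+6·7 = 52 | 4·4+3·1+6·2+3·7 = 52
T: 5·8+6·2 = 52 | 4·1+3·0+6·5+3·6 = 52
gcd(5,6,4,3,6,3) = 1

Coefficients: [5, 6, 4, 3, 6, 3]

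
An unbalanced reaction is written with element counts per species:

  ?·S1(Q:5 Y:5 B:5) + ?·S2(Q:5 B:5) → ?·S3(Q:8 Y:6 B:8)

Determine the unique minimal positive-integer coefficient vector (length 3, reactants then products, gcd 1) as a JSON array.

Coefficients: [6, 2, 5]

Q: 6·5+2·5 = 40 | 5·8 = 40
Y: 6·5+2·0 = 30 | 5·6 = 30
B: 6·5+2·5 = 40 | 5·8 = 40
gcd(6,2,5) = 1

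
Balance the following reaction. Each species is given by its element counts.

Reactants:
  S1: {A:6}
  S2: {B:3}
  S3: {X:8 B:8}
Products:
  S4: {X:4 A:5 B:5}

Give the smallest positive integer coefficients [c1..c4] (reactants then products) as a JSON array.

X: 5·0+2·0+3·8 = 24 | 6·4 = 24
A: 5·6+2·0+3·0 = 30 | 6·5 = 30
B: 5·0+2·3+3·8 = 30 | 6·5 = 30
gcd(5,2,3,6) = 1

Coefficients: [5, 2, 3, 6]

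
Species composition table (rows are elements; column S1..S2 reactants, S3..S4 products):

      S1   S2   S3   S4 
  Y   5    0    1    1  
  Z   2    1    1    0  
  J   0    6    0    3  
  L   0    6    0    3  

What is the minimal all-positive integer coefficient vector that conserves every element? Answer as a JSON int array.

Y: 1·5+1·0 = 5 | 3·1+2·1 = 5
Z: 1·2+1·1 = 3 | 3·1+2·0 = 3
J: 1·0+1·6 = 6 | 3·0+2·3 = 6
L: 1·0+1·6 = 6 | 3·0+2·3 = 6
gcd(1,1,3,2) = 1

Coefficients: [1, 1, 3, 2]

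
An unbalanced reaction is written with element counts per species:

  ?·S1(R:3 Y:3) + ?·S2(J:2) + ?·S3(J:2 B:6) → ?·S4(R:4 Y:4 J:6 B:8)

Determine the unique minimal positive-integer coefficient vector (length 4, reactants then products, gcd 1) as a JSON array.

Coefficients: [4, 5, 4, 3]

R: 4·3+5·0+4·0 = 12 | 3·4 = 12
Y: 4·3+5·0+4·0 = 12 | 3·4 = 12
J: 4·0+5·2+4·2 = 18 | 3·6 = 18
B: 4·0+5·0+4·6 = 24 | 3·8 = 24
gcd(4,5,4,3) = 1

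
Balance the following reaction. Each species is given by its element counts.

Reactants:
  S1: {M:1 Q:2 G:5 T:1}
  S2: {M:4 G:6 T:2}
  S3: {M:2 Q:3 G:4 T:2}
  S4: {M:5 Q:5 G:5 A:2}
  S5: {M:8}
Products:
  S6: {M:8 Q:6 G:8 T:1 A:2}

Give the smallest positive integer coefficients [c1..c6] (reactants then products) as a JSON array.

M: 1·1+1·4+1·2+5·5+1·8 = 40 | 5·8 = 40
Q: 1·2+1·0+1·3+5·5+1·0 = 30 | 5·6 = 30
G: 1·5+1·6+1·4+5·5+1·0 = 40 | 5·8 = 40
T: 1·1+1·2+1·2+5·0+1·0 = 5 | 5·1 = 5
A: 1·0+1·0+1·0+5·2+1·0 = 10 | 5·2 = 10
gcd(1,1,1,5,1,5) = 1

Coefficients: [1, 1, 1, 5, 1, 5]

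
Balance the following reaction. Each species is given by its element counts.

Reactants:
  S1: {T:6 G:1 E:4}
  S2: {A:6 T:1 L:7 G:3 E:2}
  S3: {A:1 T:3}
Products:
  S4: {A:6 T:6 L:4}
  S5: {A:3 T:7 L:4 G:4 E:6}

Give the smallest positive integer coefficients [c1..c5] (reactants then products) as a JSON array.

Coefficients: [4, 4, 6, 3, 4]

A: 4·0+4·6+6·1 = 30 | 3·6+4·3 = 30
T: 4·6+4·1+6·3 = 46 | 3·6+4·7 = 46
L: 4·0+4·7+6·0 = 28 | 3·4+4·4 = 28
G: 4·1+4·3+6·0 = 16 | 3·0+4·4 = 16
E: 4·4+4·2+6·0 = 24 | 3·0+4·6 = 24
gcd(4,4,6,3,4) = 1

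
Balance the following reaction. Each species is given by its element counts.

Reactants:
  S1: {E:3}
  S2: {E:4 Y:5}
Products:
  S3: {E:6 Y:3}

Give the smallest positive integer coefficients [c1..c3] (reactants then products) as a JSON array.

E: 6·3+3·4 = 30 | 5·6 = 30
Y: 6·0+3·5 = 15 | 5·3 = 15
gcd(6,3,5) = 1

Coefficients: [6, 3, 5]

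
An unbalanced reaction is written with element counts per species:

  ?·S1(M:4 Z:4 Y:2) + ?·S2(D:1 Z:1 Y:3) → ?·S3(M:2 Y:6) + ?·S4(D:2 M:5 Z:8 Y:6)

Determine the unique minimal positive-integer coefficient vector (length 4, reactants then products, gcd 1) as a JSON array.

D: 3·0+4·1 = 4 | 1·0+2·2 = 4
M: 3·4+4·0 = 12 | 1·2+2·5 = 12
Z: 3·4+4·1 = 16 | 1·0+2·8 = 16
Y: 3·2+4·3 = 18 | 1·6+2·6 = 18
gcd(3,4,1,2) = 1

Coefficients: [3, 4, 1, 2]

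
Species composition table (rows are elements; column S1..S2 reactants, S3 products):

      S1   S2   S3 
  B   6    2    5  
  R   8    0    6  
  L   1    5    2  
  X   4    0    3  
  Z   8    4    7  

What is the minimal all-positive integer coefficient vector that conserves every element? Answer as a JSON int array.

B: 3·6+1·2 = 20 | 4·5 = 20
R: 3·8+1·0 = 24 | 4·6 = 24
L: 3·1+1·5 = 8 | 4·2 = 8
X: 3·4+1·0 = 12 | 4·3 = 12
Z: 3·8+1·4 = 28 | 4·7 = 28
gcd(3,1,4) = 1

Coefficients: [3, 1, 4]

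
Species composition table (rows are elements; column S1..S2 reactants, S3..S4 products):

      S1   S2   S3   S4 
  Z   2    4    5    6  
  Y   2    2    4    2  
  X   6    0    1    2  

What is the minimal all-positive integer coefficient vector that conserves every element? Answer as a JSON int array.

Coefficients: [1, 5, 2, 2]

Z: 1·2+5·4 = 22 | 2·5+2·6 = 22
Y: 1·2+5·2 = 12 | 2·4+2·2 = 12
X: 1·6+5·0 = 6 | 2·1+2·2 = 6
gcd(1,5,2,2) = 1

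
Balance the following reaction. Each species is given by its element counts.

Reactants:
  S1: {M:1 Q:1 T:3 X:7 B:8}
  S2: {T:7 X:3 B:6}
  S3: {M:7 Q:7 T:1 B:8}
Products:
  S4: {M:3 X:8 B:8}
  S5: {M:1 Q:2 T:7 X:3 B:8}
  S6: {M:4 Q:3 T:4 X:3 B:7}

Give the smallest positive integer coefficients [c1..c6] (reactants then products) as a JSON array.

M: 2·1+5·0+2·7 = 16 | 1·3+5·1+2·4 = 16
Q: 2·1+5·0+2·7 = 16 | 1·0+5·2+2·3 = 16
T: 2·3+5·7+2·1 = 43 | 1·0+5·7+2·4 = 43
X: 2·7+5·3+2·0 = 29 | 1·8+5·3+2·3 = 29
B: 2·8+5·6+2·8 = 62 | 1·8+5·8+2·7 = 62
gcd(2,5,2,1,5,2) = 1

Coefficients: [2, 5, 2, 1, 5, 2]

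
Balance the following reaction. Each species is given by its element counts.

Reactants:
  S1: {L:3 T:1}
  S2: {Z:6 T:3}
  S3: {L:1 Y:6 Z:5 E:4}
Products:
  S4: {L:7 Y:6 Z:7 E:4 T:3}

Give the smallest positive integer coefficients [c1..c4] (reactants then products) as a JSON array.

Coefficients: [6, 1, 3, 3]

L: 6·3+1·0+3·1 = 21 | 3·7 = 21
Y: 6·0+1·0+3·6 = 18 | 3·6 = 18
Z: 6·0+1·6+3·5 = 21 | 3·7 = 21
E: 6·0+1·0+3·4 = 12 | 3·4 = 12
T: 6·1+1·3+3·0 = 9 | 3·3 = 9
gcd(6,1,3,3) = 1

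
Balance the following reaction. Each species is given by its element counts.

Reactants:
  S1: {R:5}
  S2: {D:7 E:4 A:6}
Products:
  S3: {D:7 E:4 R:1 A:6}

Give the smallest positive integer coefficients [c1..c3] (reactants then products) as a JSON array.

D: 1·0+5·7 = 35 | 5·7 = 35
E: 1·0+5·4 = 20 | 5·4 = 20
R: 1·5+5·0 = 5 | 5·1 = 5
A: 1·0+5·6 = 30 | 5·6 = 30
gcd(1,5,5) = 1

Coefficients: [1, 5, 5]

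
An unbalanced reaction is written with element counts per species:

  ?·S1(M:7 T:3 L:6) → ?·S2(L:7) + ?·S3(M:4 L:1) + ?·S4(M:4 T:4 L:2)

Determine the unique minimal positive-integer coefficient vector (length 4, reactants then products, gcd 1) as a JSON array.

M: 4·7 = 28 | 2·0+4·4+3·4 = 28
T: 4·3 = 12 | 2·0+4·0+3·4 = 12
L: 4·6 = 24 | 2·7+4·1+3·2 = 24
gcd(4,2,4,3) = 1

Coefficients: [4, 2, 4, 3]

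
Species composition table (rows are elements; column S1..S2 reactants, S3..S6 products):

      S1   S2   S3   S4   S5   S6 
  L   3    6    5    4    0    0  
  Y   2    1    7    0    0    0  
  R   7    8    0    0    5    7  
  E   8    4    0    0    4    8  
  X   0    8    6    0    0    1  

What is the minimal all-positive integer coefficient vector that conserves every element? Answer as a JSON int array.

Coefficients: [6, 2, 2, 5, 6, 4]

L: 6·3+2·6 = 30 | 2·5+5·4+6·0+4·0 = 30
Y: 6·2+2·1 = 14 | 2·7+5·0+6·0+4·0 = 14
R: 6·7+2·8 = 58 | 2·0+5·0+6·5+4·7 = 58
E: 6·8+2·4 = 56 | 2·0+5·0+6·4+4·8 = 56
X: 6·0+2·8 = 16 | 2·6+5·0+6·0+4·1 = 16
gcd(6,2,2,5,6,4) = 1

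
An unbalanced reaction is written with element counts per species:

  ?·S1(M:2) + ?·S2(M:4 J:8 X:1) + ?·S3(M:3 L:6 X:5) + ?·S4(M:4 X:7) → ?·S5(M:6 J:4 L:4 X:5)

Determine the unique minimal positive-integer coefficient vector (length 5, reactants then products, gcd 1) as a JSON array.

M: 4·2+3·4+4·3+1·4 = 36 | 6·6 = 36
J: 4·0+3·8+4·0+1·0 = 24 | 6·4 = 24
L: 4·0+3·0+4·6+1·0 = 24 | 6·4 = 24
X: 4·0+3·1+4·5+1·7 = 30 | 6·5 = 30
gcd(4,3,4,1,6) = 1

Coefficients: [4, 3, 4, 1, 6]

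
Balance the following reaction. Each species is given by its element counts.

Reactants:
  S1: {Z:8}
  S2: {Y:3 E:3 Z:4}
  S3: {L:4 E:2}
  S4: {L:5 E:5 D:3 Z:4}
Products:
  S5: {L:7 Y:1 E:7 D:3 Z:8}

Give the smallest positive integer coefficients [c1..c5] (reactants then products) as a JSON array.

Coefficients: [2, 2, 3, 6, 6]

L: 2·0+2·0+3·4+6·5 = 42 | 6·7 = 42
Y: 2·0+2·3+3·0+6·0 = 6 | 6·1 = 6
E: 2·0+2·3+3·2+6·5 = 42 | 6·7 = 42
D: 2·0+2·0+3·0+6·3 = 18 | 6·3 = 18
Z: 2·8+2·4+3·0+6·4 = 48 | 6·8 = 48
gcd(2,2,3,6,6) = 1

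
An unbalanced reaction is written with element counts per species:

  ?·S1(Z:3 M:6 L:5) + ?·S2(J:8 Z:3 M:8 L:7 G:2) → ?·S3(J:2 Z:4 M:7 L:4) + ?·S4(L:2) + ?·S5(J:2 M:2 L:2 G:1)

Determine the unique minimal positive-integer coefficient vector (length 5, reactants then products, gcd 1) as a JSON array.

J: 5·0+3·8 = 24 | 6·2+5·0+6·2 = 24
Z: 5·3+3·3 = 24 | 6·4+5·0+6·0 = 24
M: 5·6+3·8 = 54 | 6·7+5·0+6·2 = 54
L: 5·5+3·7 = 46 | 6·4+5·2+6·2 = 46
G: 5·0+3·2 = 6 | 6·0+5·0+6·1 = 6
gcd(5,3,6,5,6) = 1

Coefficients: [5, 3, 6, 5, 6]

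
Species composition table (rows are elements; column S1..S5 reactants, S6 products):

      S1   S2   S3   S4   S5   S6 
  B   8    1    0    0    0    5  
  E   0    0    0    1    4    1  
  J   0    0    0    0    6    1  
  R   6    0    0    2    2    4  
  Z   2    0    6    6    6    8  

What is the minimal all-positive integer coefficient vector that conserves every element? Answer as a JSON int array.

Coefficients: [3, 6, 4, 2, 1, 6]

B: 3·8+6·1+4·0+2·0+1·0 = 30 | 6·5 = 30
E: 3·0+6·0+4·0+2·1+1·4 = 6 | 6·1 = 6
J: 3·0+6·0+4·0+2·0+1·6 = 6 | 6·1 = 6
R: 3·6+6·0+4·0+2·2+1·2 = 24 | 6·4 = 24
Z: 3·2+6·0+4·6+2·6+1·6 = 48 | 6·8 = 48
gcd(3,6,4,2,1,6) = 1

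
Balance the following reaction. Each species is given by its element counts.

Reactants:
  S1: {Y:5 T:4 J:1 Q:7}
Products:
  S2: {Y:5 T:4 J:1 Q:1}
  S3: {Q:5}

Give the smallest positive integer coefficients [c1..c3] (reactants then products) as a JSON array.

Coefficients: [5, 5, 6]

Y: 5·5 = 25 | 5·5+6·0 = 25
T: 5·4 = 20 | 5·4+6·0 = 20
J: 5·1 = 5 | 5·1+6·0 = 5
Q: 5·7 = 35 | 5·1+6·5 = 35
gcd(5,5,6) = 1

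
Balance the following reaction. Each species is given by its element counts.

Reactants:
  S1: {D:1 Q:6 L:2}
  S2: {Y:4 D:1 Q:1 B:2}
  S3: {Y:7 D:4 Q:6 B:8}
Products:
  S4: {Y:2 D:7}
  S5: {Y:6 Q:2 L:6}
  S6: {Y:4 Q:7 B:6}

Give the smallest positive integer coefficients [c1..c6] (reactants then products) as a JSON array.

Y: 3·0+2·4+4·7 = 36 | 3·2+1·6+6·4 = 36
D: 3·1+2·1+4·4 = 21 | 3·7+1·0+6·0 = 21
Q: 3·6+2·1+4·6 = 44 | 3·0+1·2+6·7 = 44
L: 3·2+2·0+4·0 = 6 | 3·0+1·6+6·0 = 6
B: 3·0+2·2+4·8 = 36 | 3·0+1·0+6·6 = 36
gcd(3,2,4,3,1,6) = 1

Coefficients: [3, 2, 4, 3, 1, 6]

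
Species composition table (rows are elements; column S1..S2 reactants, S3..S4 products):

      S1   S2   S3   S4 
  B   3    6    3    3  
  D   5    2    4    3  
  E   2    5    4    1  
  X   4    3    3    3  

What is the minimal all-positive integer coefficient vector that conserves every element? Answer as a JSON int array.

B: 3·3+1·6 = 15 | 2·3+3·3 = 15
D: 3·5+1·2 = 17 | 2·4+3·3 = 17
E: 3·2+1·5 = 11 | 2·4+3·1 = 11
X: 3·4+1·3 = 15 | 2·3+3·3 = 15
gcd(3,1,2,3) = 1

Coefficients: [3, 1, 2, 3]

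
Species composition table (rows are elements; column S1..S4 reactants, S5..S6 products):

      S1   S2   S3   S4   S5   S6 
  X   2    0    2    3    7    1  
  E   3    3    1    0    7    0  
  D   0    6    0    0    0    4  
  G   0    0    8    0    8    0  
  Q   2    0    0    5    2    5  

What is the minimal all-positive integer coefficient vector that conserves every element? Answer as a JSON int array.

Coefficients: [2, 2, 2, 3, 2, 3]

X: 2·2+2·0+2·2+3·3 = 17 | 2·7+3·1 = 17
E: 2·3+2·3+2·1+3·0 = 14 | 2·7+3·0 = 14
D: 2·0+2·6+2·0+3·0 = 12 | 2·0+3·4 = 12
G: 2·0+2·0+2·8+3·0 = 16 | 2·8+3·0 = 16
Q: 2·2+2·0+2·0+3·5 = 19 | 2·2+3·5 = 19
gcd(2,2,2,3,2,3) = 1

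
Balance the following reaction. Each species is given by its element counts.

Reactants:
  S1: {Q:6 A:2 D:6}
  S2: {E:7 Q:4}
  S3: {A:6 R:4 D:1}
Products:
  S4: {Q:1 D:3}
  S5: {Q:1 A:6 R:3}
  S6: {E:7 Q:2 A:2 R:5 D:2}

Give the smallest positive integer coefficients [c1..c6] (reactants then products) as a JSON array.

Coefficients: [1, 1, 5, 3, 5, 1]

E: 1·0+1·7+5·0 = 7 | 3·0+5·0+1·7 = 7
Q: 1·6+1·4+5·0 = 10 | 3·1+5·1+1·2 = 10
A: 1·2+1·0+5·6 = 32 | 3·0+5·6+1·2 = 32
R: 1·0+1·0+5·4 = 20 | 3·0+5·3+1·5 = 20
D: 1·6+1·0+5·1 = 11 | 3·3+5·0+1·2 = 11
gcd(1,1,5,3,5,1) = 1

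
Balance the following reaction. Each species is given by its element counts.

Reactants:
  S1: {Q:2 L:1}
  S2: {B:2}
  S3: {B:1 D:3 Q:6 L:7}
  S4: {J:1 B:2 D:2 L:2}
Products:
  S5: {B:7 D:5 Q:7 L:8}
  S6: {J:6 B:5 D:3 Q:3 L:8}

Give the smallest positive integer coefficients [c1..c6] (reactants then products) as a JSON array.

Coefficients: [6, 6, 2, 6, 3, 1]

J: 6·0+6·0+2·0+6·1 = 6 | 3·0+1·6 = 6
B: 6·0+6·2+2·1+6·2 = 26 | 3·7+1·5 = 26
D: 6·0+6·0+2·3+6·2 = 18 | 3·5+1·3 = 18
Q: 6·2+6·0+2·6+6·0 = 24 | 3·7+1·3 = 24
L: 6·1+6·0+2·7+6·2 = 32 | 3·8+1·8 = 32
gcd(6,6,2,6,3,1) = 1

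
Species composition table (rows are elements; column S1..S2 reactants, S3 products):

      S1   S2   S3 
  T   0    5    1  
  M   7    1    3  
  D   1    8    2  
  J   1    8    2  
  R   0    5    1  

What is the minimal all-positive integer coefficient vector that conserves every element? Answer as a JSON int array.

Coefficients: [2, 1, 5]

T: 2·0+1·5 = 5 | 5·1 = 5
M: 2·7+1·1 = 15 | 5·3 = 15
D: 2·1+1·8 = 10 | 5·2 = 10
J: 2·1+1·8 = 10 | 5·2 = 10
R: 2·0+1·5 = 5 | 5·1 = 5
gcd(2,1,5) = 1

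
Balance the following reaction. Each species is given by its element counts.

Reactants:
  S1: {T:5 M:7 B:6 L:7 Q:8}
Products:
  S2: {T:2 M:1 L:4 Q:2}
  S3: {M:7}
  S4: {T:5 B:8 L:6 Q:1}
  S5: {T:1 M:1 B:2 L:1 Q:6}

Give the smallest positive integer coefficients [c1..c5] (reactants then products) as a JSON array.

Coefficients: [4, 3, 3, 2, 4]

T: 4·5 = 20 | 3·2+3·0+2·5+4·1 = 20
M: 4·7 = 28 | 3·1+3·7+2·0+4·1 = 28
B: 4·6 = 24 | 3·0+3·0+2·8+4·2 = 24
L: 4·7 = 28 | 3·4+3·0+2·6+4·1 = 28
Q: 4·8 = 32 | 3·2+3·0+2·1+4·6 = 32
gcd(4,3,3,2,4) = 1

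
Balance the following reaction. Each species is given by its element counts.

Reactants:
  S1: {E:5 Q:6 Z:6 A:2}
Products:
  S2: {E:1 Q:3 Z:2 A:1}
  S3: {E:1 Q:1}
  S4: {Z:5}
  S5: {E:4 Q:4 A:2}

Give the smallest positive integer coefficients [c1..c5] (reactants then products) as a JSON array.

Coefficients: [4, 2, 6, 4, 3]

E: 4·5 = 20 | 2·1+6·1+4·0+3·4 = 20
Q: 4·6 = 24 | 2·3+6·1+4·0+3·4 = 24
Z: 4·6 = 24 | 2·2+6·0+4·5+3·0 = 24
A: 4·2 = 8 | 2·1+6·0+4·0+3·2 = 8
gcd(4,2,6,4,3) = 1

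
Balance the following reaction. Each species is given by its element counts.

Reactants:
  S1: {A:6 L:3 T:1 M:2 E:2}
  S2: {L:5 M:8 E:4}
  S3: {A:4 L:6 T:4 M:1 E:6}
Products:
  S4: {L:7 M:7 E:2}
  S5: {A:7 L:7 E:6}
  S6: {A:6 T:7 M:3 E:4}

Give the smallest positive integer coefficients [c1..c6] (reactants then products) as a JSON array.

Coefficients: [5, 2, 4, 3, 4, 3]

A: 5·6+2·0+4·4 = 46 | 3·0+4·7+3·6 = 46
L: 5·3+2·5+4·6 = 49 | 3·7+4·7+3·0 = 49
T: 5·1+2·0+4·4 = 21 | 3·0+4·0+3·7 = 21
M: 5·2+2·8+4·1 = 30 | 3·7+4·0+3·3 = 30
E: 5·2+2·4+4·6 = 42 | 3·2+4·6+3·4 = 42
gcd(5,2,4,3,4,3) = 1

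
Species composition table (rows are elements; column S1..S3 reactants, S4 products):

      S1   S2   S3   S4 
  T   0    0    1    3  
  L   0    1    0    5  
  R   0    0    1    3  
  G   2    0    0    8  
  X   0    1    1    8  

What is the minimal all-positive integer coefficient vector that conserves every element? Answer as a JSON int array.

Coefficients: [4, 5, 3, 1]

T: 4·0+5·0+3·1 = 3 | 1·3 = 3
L: 4·0+5·1+3·0 = 5 | 1·5 = 5
R: 4·0+5·0+3·1 = 3 | 1·3 = 3
G: 4·2+5·0+3·0 = 8 | 1·8 = 8
X: 4·0+5·1+3·1 = 8 | 1·8 = 8
gcd(4,5,3,1) = 1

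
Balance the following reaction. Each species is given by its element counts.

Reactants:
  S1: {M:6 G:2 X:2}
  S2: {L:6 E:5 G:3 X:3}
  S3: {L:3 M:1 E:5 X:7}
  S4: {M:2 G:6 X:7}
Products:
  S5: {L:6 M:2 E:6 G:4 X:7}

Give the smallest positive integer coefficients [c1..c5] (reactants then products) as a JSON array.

L: 1·0+4·6+2·3+1·0 = 30 | 5·6 = 30
M: 1·6+4·0+2·1+1·2 = 10 | 5·2 = 10
E: 1·0+4·5+2·5+1·0 = 30 | 5·6 = 30
G: 1·2+4·3+2·0+1·6 = 20 | 5·4 = 20
X: 1·2+4·3+2·7+1·7 = 35 | 5·7 = 35
gcd(1,4,2,1,5) = 1

Coefficients: [1, 4, 2, 1, 5]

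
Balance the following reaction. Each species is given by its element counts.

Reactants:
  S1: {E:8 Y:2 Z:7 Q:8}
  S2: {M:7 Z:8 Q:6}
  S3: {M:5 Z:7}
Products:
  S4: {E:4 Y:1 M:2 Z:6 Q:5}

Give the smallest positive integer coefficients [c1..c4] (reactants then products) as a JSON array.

E: 3·8+1·0+1·0 = 24 | 6·4 = 24
Y: 3·2+1·0+1·0 = 6 | 6·1 = 6
M: 3·0+1·7+1·5 = 12 | 6·2 = 12
Z: 3·7+1·8+1·7 = 36 | 6·6 = 36
Q: 3·8+1·6+1·0 = 30 | 6·5 = 30
gcd(3,1,1,6) = 1

Coefficients: [3, 1, 1, 6]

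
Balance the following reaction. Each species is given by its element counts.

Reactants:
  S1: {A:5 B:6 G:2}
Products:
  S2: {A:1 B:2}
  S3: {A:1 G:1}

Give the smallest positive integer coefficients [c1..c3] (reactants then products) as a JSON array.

Coefficients: [1, 3, 2]

A: 1·5 = 5 | 3·1+2·1 = 5
B: 1·6 = 6 | 3·2+2·0 = 6
G: 1·2 = 2 | 3·0+2·1 = 2
gcd(1,3,2) = 1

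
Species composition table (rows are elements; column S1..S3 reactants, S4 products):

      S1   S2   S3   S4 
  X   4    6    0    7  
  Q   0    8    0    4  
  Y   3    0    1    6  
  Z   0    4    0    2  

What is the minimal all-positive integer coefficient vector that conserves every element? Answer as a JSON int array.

X: 2·4+1·6+6·0 = 14 | 2·7 = 14
Q: 2·0+1·8+6·0 = 8 | 2·4 = 8
Y: 2·3+1·0+6·1 = 12 | 2·6 = 12
Z: 2·0+1·4+6·0 = 4 | 2·2 = 4
gcd(2,1,6,2) = 1

Coefficients: [2, 1, 6, 2]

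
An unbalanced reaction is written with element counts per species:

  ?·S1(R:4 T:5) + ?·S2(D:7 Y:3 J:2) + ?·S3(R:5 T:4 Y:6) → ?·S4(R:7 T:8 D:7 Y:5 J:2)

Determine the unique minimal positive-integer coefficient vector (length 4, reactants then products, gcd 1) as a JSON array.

R: 4·4+3·0+1·5 = 21 | 3·7 = 21
T: 4·5+3·0+1·4 = 24 | 3·8 = 24
D: 4·0+3·7+1·0 = 21 | 3·7 = 21
Y: 4·0+3·3+1·6 = 15 | 3·5 = 15
J: 4·0+3·2+1·0 = 6 | 3·2 = 6
gcd(4,3,1,3) = 1

Coefficients: [4, 3, 1, 3]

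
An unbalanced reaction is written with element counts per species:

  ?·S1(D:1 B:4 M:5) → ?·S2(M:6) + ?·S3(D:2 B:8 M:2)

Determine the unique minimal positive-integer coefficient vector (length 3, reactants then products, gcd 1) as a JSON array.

D: 6·1 = 6 | 4·0+3·2 = 6
B: 6·4 = 24 | 4·0+3·8 = 24
M: 6·5 = 30 | 4·6+3·2 = 30
gcd(6,4,3) = 1

Coefficients: [6, 4, 3]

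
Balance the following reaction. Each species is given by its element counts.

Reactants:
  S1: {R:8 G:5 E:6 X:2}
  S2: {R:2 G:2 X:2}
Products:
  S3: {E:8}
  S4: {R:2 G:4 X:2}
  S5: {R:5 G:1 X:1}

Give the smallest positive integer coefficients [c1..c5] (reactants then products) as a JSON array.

Coefficients: [4, 5, 3, 6, 6]

R: 4·8+5·2 = 42 | 3·0+6·2+6·5 = 42
G: 4·5+5·2 = 30 | 3·0+6·4+6·1 = 30
E: 4·6+5·0 = 24 | 3·8+6·0+6·0 = 24
X: 4·2+5·2 = 18 | 3·0+6·2+6·1 = 18
gcd(4,5,3,6,6) = 1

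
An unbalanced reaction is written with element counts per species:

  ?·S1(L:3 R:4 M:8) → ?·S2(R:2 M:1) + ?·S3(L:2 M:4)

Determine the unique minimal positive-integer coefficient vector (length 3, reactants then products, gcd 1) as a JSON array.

Coefficients: [2, 4, 3]

L: 2·3 = 6 | 4·0+3·2 = 6
R: 2·4 = 8 | 4·2+3·0 = 8
M: 2·8 = 16 | 4·1+3·4 = 16
gcd(2,4,3) = 1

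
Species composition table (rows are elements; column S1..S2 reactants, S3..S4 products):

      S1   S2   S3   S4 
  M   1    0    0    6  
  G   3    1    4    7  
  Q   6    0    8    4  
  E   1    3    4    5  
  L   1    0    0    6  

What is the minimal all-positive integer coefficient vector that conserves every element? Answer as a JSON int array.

M: 6·1+5·0 = 6 | 4·0+1·6 = 6
G: 6·3+5·1 = 23 | 4·4+1·7 = 23
Q: 6·6+5·0 = 36 | 4·8+1·4 = 36
E: 6·1+5·3 = 21 | 4·4+1·5 = 21
L: 6·1+5·0 = 6 | 4·0+1·6 = 6
gcd(6,5,4,1) = 1

Coefficients: [6, 5, 4, 1]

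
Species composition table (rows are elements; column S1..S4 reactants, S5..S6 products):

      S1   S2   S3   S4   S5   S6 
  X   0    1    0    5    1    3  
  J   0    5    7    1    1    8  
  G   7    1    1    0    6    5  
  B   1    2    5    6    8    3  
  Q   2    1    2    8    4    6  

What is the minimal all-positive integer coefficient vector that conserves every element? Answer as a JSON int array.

Coefficients: [6, 4, 3, 3, 4, 5]

X: 6·0+4·1+3·0+3·5 = 19 | 4·1+5·3 = 19
J: 6·0+4·5+3·7+3·1 = 44 | 4·1+5·8 = 44
G: 6·7+4·1+3·1+3·0 = 49 | 4·6+5·5 = 49
B: 6·1+4·2+3·5+3·6 = 47 | 4·8+5·3 = 47
Q: 6·2+4·1+3·2+3·8 = 46 | 4·4+5·6 = 46
gcd(6,4,3,3,4,5) = 1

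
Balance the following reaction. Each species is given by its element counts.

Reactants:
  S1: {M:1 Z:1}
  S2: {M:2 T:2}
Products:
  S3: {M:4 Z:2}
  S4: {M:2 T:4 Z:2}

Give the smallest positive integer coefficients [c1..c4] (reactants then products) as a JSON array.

Coefficients: [6, 2, 2, 1]

M: 6·1+2·2 = 10 | 2·4+1·2 = 10
T: 6·0+2·2 = 4 | 2·0+1·4 = 4
Z: 6·1+2·0 = 6 | 2·2+1·2 = 6
gcd(6,2,2,1) = 1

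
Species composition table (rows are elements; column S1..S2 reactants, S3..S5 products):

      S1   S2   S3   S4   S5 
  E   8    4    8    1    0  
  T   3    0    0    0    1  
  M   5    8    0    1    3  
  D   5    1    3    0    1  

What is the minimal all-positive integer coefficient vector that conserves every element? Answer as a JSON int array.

E: 1·8+1·4 = 12 | 1·8+4·1+3·0 = 12
T: 1·3+1·0 = 3 | 1·0+4·0+3·1 = 3
M: 1·5+1·8 = 13 | 1·0+4·1+3·3 = 13
D: 1·5+1·1 = 6 | 1·3+4·0+3·1 = 6
gcd(1,1,1,4,3) = 1

Coefficients: [1, 1, 1, 4, 3]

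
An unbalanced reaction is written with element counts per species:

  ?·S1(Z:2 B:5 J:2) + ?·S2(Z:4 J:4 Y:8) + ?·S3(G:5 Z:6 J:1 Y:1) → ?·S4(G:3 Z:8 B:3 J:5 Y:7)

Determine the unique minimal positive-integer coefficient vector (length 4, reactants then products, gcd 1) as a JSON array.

Coefficients: [3, 4, 3, 5]

G: 3·0+4·0+3·5 = 15 | 5·3 = 15
Z: 3·2+4·4+3·6 = 40 | 5·8 = 40
B: 3·5+4·0+3·0 = 15 | 5·3 = 15
J: 3·2+4·4+3·1 = 25 | 5·5 = 25
Y: 3·0+4·8+3·1 = 35 | 5·7 = 35
gcd(3,4,3,5) = 1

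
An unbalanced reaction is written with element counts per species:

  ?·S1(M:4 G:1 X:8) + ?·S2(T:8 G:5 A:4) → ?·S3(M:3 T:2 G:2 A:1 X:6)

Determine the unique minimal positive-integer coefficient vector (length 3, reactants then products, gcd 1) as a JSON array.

M: 3·4+1·0 = 12 | 4·3 = 12
T: 3·0+1·8 = 8 | 4·2 = 8
G: 3·1+1·5 = 8 | 4·2 = 8
A: 3·0+1·4 = 4 | 4·1 = 4
X: 3·8+1·0 = 24 | 4·6 = 24
gcd(3,1,4) = 1

Coefficients: [3, 1, 4]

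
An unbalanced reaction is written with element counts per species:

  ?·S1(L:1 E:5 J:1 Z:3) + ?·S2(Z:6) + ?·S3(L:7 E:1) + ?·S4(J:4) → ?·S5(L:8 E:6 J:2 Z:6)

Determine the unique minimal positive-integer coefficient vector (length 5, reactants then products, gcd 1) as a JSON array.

L: 4·1+2·0+4·7+1·0 = 32 | 4·8 = 32
E: 4·5+2·0+4·1+1·0 = 24 | 4·6 = 24
J: 4·1+2·0+4·0+1·4 = 8 | 4·2 = 8
Z: 4·3+2·6+4·0+1·0 = 24 | 4·6 = 24
gcd(4,2,4,1,4) = 1

Coefficients: [4, 2, 4, 1, 4]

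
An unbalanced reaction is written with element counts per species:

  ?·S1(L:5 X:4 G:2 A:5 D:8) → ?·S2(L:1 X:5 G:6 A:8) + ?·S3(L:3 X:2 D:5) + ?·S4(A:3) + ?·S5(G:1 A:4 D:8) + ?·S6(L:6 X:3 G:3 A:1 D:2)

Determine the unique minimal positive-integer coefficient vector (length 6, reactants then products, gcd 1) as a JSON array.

L: 5·5 = 25 | 1·1+6·3+4·0+1·0+1·6 = 25
X: 5·4 = 20 | 1·5+6·2+4·0+1·0+1·3 = 20
G: 5·2 = 10 | 1·6+6·0+4·0+1·1+1·3 = 10
A: 5·5 = 25 | 1·8+6·0+4·3+1·4+1·1 = 25
D: 5·8 = 40 | 1·0+6·5+4·0+1·8+1·2 = 40
gcd(5,1,6,4,1,1) = 1

Coefficients: [5, 1, 6, 4, 1, 1]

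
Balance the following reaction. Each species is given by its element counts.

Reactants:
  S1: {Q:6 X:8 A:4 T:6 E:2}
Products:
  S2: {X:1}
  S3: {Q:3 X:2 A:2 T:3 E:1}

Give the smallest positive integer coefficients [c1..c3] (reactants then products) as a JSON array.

Coefficients: [1, 4, 2]

Q: 1·6 = 6 | 4·0+2·3 = 6
X: 1·8 = 8 | 4·1+2·2 = 8
A: 1·4 = 4 | 4·0+2·2 = 4
T: 1·6 = 6 | 4·0+2·3 = 6
E: 1·2 = 2 | 4·0+2·1 = 2
gcd(1,4,2) = 1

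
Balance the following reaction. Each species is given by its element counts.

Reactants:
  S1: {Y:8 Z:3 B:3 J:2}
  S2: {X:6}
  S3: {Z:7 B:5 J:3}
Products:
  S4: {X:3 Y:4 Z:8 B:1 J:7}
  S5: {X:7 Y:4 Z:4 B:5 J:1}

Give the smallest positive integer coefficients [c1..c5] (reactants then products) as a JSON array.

X: 2·0+4·6+2·0 = 24 | 1·3+3·7 = 24
Y: 2·8+4·0+2·0 = 16 | 1·4+3·4 = 16
Z: 2·3+4·0+2·7 = 20 | 1·8+3·4 = 20
B: 2·3+4·0+2·5 = 16 | 1·1+3·5 = 16
J: 2·2+4·0+2·3 = 10 | 1·7+3·1 = 10
gcd(2,4,2,1,3) = 1

Coefficients: [2, 4, 2, 1, 3]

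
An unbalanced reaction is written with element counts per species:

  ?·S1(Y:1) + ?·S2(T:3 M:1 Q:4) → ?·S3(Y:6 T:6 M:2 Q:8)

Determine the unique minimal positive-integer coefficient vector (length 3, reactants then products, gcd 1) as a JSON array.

Y: 6·1+2·0 = 6 | 1·6 = 6
T: 6·0+2·3 = 6 | 1·6 = 6
M: 6·0+2·1 = 2 | 1·2 = 2
Q: 6·0+2·4 = 8 | 1·8 = 8
gcd(6,2,1) = 1

Coefficients: [6, 2, 1]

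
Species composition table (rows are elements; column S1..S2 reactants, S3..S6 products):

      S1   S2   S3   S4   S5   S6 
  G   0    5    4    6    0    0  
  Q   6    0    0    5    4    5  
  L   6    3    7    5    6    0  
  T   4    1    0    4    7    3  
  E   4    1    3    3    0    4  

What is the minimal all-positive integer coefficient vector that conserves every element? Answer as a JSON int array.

G: 4·0+6·5 = 30 | 3·4+3·6+1·0+1·0 = 30
Q: 4·6+6·0 = 24 | 3·0+3·5+1·4+1·5 = 24
L: 4·6+6·3 = 42 | 3·7+3·5+1·6+1·0 = 42
T: 4·4+6·1 = 22 | 3·0+3·4+1·7+1·3 = 22
E: 4·4+6·1 = 22 | 3·3+3·3+1·0+1·4 = 22
gcd(4,6,3,3,1,1) = 1

Coefficients: [4, 6, 3, 3, 1, 1]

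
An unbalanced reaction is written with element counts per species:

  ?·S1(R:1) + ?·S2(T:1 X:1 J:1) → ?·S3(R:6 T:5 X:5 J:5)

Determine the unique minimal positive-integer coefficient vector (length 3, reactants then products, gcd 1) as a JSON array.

Coefficients: [6, 5, 1]

R: 6·1+5·0 = 6 | 1·6 = 6
T: 6·0+5·1 = 5 | 1·5 = 5
X: 6·0+5·1 = 5 | 1·5 = 5
J: 6·0+5·1 = 5 | 1·5 = 5
gcd(6,5,1) = 1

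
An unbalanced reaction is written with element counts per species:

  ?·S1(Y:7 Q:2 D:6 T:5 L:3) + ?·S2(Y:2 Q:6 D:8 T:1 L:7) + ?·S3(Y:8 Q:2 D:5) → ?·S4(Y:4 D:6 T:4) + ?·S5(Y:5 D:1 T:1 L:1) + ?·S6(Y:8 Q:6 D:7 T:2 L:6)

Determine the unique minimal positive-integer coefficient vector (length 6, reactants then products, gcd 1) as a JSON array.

Coefficients: [6, 2, 3, 5, 2, 5]

Y: 6·7+2·2+3·8 = 70 | 5·4+2·5+5·8 = 70
Q: 6·2+2·6+3·2 = 30 | 5·0+2·0+5·6 = 30
D: 6·6+2·8+3·5 = 67 | 5·6+2·1+5·7 = 67
T: 6·5+2·1+3·0 = 32 | 5·4+2·1+5·2 = 32
L: 6·3+2·7+3·0 = 32 | 5·0+2·1+5·6 = 32
gcd(6,2,3,5,2,5) = 1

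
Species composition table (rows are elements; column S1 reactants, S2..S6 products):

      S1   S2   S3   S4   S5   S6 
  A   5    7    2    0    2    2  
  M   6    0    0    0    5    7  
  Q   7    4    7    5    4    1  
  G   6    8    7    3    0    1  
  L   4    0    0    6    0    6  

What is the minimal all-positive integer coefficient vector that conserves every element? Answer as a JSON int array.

A: 6·5 = 30 | 2·7+2·2+1·0+3·2+3·2 = 30
M: 6·6 = 36 | 2·0+2·0+1·0+3·5+3·7 = 36
Q: 6·7 = 42 | 2·4+2·7+1·5+3·4+3·1 = 42
G: 6·6 = 36 | 2·8+2·7+1·3+3·0+3·1 = 36
L: 6·4 = 24 | 2·0+2·0+1·6+3·0+3·6 = 24
gcd(6,2,2,1,3,3) = 1

Coefficients: [6, 2, 2, 1, 3, 3]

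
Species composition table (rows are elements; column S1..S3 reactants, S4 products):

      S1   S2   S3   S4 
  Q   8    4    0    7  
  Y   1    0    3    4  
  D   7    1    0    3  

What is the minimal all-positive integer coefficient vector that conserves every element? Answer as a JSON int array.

Coefficients: [1, 5, 5, 4]

Q: 1·8+5·4+5·0 = 28 | 4·7 = 28
Y: 1·1+5·0+5·3 = 16 | 4·4 = 16
D: 1·7+5·1+5·0 = 12 | 4·3 = 12
gcd(1,5,5,4) = 1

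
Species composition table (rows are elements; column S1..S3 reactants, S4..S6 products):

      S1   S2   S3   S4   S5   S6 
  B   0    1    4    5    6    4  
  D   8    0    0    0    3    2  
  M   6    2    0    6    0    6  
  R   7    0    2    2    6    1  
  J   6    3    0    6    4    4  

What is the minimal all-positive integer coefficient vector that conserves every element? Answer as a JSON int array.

Coefficients: [1, 6, 5, 2, 2, 1]

B: 1·0+6·1+5·4 = 26 | 2·5+2·6+1·4 = 26
D: 1·8+6·0+5·0 = 8 | 2·0+2·3+1·2 = 8
M: 1·6+6·2+5·0 = 18 | 2·6+2·0+1·6 = 18
R: 1·7+6·0+5·2 = 17 | 2·2+2·6+1·1 = 17
J: 1·6+6·3+5·0 = 24 | 2·6+2·4+1·4 = 24
gcd(1,6,5,2,2,1) = 1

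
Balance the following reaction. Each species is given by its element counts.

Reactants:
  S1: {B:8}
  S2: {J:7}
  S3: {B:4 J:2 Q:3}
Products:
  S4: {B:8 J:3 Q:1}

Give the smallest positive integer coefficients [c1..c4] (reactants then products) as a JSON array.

B: 5·8+2·0+2·4 = 48 | 6·8 = 48
J: 5·0+2·7+2·2 = 18 | 6·3 = 18
Q: 5·0+2·0+2·3 = 6 | 6·1 = 6
gcd(5,2,2,6) = 1

Coefficients: [5, 2, 2, 6]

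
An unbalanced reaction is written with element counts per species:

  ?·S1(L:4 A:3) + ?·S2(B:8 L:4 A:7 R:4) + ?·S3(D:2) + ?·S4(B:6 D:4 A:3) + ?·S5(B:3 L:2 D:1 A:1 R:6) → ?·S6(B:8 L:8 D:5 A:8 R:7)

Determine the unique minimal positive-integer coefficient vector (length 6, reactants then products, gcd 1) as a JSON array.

Coefficients: [5, 1, 4, 2, 4, 4]

B: 5·0+1·8+4·0+2·6+4·3 = 32 | 4·8 = 32
L: 5·4+1·4+4·0+2·0+4·2 = 32 | 4·8 = 32
D: 5·0+1·0+4·2+2·4+4·1 = 20 | 4·5 = 20
A: 5·3+1·7+4·0+2·3+4·1 = 32 | 4·8 = 32
R: 5·0+1·4+4·0+2·0+4·6 = 28 | 4·7 = 28
gcd(5,1,4,2,4,4) = 1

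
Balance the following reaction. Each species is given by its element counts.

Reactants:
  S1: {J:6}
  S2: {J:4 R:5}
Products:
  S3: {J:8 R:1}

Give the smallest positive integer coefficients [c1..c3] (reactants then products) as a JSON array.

J: 6·6+1·4 = 40 | 5·8 = 40
R: 6·0+1·5 = 5 | 5·1 = 5
gcd(6,1,5) = 1

Coefficients: [6, 1, 5]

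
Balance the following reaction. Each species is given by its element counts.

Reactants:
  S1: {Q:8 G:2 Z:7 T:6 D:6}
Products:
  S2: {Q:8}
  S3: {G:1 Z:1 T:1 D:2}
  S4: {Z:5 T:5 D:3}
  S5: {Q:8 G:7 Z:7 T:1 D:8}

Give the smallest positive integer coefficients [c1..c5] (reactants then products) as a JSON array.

Q: 6·8 = 48 | 5·8+5·0+6·0+1·8 = 48
G: 6·2 = 12 | 5·0+5·1+6·0+1·7 = 12
Z: 6·7 = 42 | 5·0+5·1+6·5+1·7 = 42
T: 6·6 = 36 | 5·0+5·1+6·5+1·1 = 36
D: 6·6 = 36 | 5·0+5·2+6·3+1·8 = 36
gcd(6,5,5,6,1) = 1

Coefficients: [6, 5, 5, 6, 1]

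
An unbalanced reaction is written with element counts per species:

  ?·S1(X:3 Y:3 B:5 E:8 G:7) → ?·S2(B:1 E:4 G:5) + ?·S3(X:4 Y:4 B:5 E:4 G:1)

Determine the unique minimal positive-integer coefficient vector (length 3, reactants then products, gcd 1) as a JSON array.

Coefficients: [4, 5, 3]

X: 4·3 = 12 | 5·0+3·4 = 12
Y: 4·3 = 12 | 5·0+3·4 = 12
B: 4·5 = 20 | 5·1+3·5 = 20
E: 4·8 = 32 | 5·4+3·4 = 32
G: 4·7 = 28 | 5·5+3·1 = 28
gcd(4,5,3) = 1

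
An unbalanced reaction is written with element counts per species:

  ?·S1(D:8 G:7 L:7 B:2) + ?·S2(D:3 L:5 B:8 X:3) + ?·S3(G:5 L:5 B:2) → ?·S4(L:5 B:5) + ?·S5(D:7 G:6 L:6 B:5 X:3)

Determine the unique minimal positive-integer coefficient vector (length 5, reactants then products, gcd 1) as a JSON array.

Coefficients: [1, 2, 1, 2, 2]

D: 1·8+2·3+1·0 = 14 | 2·0+2·7 = 14
G: 1·7+2·0+1·5 = 12 | 2·0+2·6 = 12
L: 1·7+2·5+1·5 = 22 | 2·5+2·6 = 22
B: 1·2+2·8+1·2 = 20 | 2·5+2·5 = 20
X: 1·0+2·3+1·0 = 6 | 2·0+2·3 = 6
gcd(1,2,1,2,2) = 1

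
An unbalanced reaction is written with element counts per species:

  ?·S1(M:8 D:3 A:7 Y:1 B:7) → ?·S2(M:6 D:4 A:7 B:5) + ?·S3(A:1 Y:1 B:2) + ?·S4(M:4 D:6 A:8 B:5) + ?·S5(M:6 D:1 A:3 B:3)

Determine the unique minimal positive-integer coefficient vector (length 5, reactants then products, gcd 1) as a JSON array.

Coefficients: [5, 1, 5, 1, 5]

M: 5·8 = 40 | 1·6+5·0+1·4+5·6 = 40
D: 5·3 = 15 | 1·4+5·0+1·6+5·1 = 15
A: 5·7 = 35 | 1·7+5·1+1·8+5·3 = 35
Y: 5·1 = 5 | 1·0+5·1+1·0+5·0 = 5
B: 5·7 = 35 | 1·5+5·2+1·5+5·3 = 35
gcd(5,1,5,1,5) = 1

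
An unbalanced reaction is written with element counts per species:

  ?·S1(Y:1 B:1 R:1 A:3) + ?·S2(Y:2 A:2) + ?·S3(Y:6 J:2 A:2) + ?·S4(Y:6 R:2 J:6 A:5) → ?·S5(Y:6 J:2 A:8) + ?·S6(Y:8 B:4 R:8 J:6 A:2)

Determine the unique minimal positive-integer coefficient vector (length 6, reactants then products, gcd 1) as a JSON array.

Y: 4·1+5·2+1·6+2·6 = 32 | 4·6+1·8 = 32
B: 4·1+5·0+1·0+2·0 = 4 | 4·0+1·4 = 4
R: 4·1+5·0+1·0+2·2 = 8 | 4·0+1·8 = 8
J: 4·0+5·0+1·2+2·6 = 14 | 4·2+1·6 = 14
A: 4·3+5·2+1·2+2·5 = 34 | 4·8+1·2 = 34
gcd(4,5,1,2,4,1) = 1

Coefficients: [4, 5, 1, 2, 4, 1]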